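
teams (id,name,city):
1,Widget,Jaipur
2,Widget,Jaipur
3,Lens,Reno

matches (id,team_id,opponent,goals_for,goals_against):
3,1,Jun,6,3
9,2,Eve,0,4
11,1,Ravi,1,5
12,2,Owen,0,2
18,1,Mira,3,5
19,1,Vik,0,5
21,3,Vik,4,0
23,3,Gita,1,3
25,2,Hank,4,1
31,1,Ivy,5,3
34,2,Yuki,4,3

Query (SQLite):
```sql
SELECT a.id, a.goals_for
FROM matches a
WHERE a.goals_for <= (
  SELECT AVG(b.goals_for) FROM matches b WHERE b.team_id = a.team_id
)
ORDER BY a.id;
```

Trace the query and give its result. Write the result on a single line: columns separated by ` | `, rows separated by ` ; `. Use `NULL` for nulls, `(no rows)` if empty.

9 | 0 ; 11 | 1 ; 12 | 0 ; 18 | 3 ; 19 | 0 ; 23 | 1

For each matches row a, compute AVG(goals_for) over rows sharing a.team_id.
Keep row a if a.goals_for <= that per-group AVG.
  team_id=1: AVG(goals_for) = 3.0
  team_id=2: AVG(goals_for) = 2.0
  team_id=3: AVG(goals_for) = 2.5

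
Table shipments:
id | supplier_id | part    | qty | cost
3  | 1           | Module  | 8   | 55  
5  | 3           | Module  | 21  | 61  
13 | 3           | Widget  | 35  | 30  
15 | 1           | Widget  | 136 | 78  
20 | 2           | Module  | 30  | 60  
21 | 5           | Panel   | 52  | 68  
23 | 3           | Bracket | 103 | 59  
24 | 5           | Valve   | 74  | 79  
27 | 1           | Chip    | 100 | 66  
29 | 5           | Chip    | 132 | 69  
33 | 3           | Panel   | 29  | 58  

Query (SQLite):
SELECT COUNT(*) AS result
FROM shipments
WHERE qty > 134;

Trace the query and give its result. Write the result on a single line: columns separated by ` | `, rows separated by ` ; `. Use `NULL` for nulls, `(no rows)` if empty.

1

Rows where qty > 134 → qty values: [136].
COUNT(*) counts rows → 1.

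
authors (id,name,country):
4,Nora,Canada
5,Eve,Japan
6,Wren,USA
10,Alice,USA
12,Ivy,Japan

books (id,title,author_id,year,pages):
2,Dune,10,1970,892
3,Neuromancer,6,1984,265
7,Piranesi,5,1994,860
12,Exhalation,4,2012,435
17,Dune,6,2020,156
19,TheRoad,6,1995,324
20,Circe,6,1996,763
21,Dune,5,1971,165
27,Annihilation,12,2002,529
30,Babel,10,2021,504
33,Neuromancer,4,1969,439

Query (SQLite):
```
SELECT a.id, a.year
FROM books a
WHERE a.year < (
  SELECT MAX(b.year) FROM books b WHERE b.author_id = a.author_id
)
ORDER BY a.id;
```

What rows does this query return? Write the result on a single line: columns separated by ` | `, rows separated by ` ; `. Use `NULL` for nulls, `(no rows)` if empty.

For each books row a, compute MAX(year) over rows sharing a.author_id.
Keep row a if a.year < that per-group MAX.
  author_id=4: MAX(year) = 2012
  author_id=5: MAX(year) = 1994
  author_id=6: MAX(year) = 2020
  author_id=10: MAX(year) = 2021
  author_id=12: MAX(year) = 2002

2 | 1970 ; 3 | 1984 ; 19 | 1995 ; 20 | 1996 ; 21 | 1971 ; 33 | 1969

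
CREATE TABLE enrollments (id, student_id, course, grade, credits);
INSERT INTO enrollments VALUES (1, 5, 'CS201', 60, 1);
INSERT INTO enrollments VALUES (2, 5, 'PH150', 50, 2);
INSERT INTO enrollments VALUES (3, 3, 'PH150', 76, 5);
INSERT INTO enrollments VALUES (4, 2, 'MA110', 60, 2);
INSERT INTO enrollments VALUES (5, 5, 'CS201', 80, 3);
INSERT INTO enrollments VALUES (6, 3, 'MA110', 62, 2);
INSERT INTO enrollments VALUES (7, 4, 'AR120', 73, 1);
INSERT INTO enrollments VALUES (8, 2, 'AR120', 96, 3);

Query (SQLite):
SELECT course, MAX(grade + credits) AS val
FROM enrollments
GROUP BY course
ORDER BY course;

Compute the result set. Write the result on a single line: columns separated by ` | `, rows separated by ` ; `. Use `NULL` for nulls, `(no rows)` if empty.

AR120 | 99 ; CS201 | 83 ; MA110 | 64 ; PH150 | 81

For each row compute grade + credits.
Group by course; take MAX of the expression per group.
  AR120: ids {7, 8} → MAX(grade + credits)=99
  CS201: ids {1, 5} → MAX(grade + credits)=83
  MA110: ids {4, 6} → MAX(grade + credits)=64
  PH150: ids {2, 3} → MAX(grade + credits)=81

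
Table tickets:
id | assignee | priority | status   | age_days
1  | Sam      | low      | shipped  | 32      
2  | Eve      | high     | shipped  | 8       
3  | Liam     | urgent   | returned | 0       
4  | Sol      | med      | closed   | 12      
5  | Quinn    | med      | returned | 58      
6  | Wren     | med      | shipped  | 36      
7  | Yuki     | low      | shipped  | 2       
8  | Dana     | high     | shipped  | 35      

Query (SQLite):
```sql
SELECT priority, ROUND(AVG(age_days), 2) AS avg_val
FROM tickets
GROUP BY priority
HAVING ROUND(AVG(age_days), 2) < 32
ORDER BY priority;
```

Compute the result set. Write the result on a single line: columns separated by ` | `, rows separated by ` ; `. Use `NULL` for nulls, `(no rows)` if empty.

high | 21.5 ; low | 17 ; urgent | 0

Partition tickets by priority; compute ROUND(AVG(age_days), 2) within each group.
HAVING: keep groups where ROUND(AVG(age_days), 2) < 32.
  high: ids {2, 8} → ROUND(AVG(age_days), 2)=21.5
  low: ids {1, 7} → ROUND(AVG(age_days), 2)=17
  med: ids {4, 5, 6} → ROUND(AVG(age_days), 2)=35.33
  urgent: ids {3} → ROUND(AVG(age_days), 2)=0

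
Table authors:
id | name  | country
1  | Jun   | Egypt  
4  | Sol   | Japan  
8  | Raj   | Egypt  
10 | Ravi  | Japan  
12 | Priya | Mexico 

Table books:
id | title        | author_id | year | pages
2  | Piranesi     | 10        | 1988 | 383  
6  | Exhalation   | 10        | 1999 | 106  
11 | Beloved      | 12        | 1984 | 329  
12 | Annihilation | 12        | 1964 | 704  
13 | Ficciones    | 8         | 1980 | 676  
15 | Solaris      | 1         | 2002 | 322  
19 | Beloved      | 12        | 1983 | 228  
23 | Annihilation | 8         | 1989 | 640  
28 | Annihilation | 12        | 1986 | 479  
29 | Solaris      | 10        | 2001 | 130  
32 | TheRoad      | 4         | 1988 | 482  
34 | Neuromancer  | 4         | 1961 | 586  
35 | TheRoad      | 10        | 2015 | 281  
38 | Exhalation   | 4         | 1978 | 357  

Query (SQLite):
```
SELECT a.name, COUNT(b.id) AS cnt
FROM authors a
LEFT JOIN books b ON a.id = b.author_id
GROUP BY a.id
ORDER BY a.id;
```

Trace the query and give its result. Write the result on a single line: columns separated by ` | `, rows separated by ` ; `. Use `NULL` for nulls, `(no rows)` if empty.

Jun | 1 ; Sol | 3 ; Raj | 2 ; Ravi | 4 ; Priya | 4

LEFT JOIN keeps every authors row; unmatched ones get NULL for books columns.
Group by authors.id and compute COUNT(b.id). COUNT(col) of an all-NULL group is 0.
  1: ids {15} → COUNT(b.id)=1
  4: ids {32, 34, 38} → COUNT(b.id)=3
  8: ids {13, 23} → COUNT(b.id)=2
  10: ids {2, 6, 29, 35} → COUNT(b.id)=4
  12: ids {11, 12, 19, 28} → COUNT(b.id)=4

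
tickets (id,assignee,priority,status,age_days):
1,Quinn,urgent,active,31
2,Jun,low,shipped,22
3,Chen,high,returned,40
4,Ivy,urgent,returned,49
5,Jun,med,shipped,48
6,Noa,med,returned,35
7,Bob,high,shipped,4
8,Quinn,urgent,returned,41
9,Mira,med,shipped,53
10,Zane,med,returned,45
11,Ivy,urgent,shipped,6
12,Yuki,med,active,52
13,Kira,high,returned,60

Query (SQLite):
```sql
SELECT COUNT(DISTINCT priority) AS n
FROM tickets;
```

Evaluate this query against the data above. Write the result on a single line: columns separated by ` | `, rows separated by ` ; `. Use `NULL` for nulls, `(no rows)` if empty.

4

Count distinct non-NULL priority values.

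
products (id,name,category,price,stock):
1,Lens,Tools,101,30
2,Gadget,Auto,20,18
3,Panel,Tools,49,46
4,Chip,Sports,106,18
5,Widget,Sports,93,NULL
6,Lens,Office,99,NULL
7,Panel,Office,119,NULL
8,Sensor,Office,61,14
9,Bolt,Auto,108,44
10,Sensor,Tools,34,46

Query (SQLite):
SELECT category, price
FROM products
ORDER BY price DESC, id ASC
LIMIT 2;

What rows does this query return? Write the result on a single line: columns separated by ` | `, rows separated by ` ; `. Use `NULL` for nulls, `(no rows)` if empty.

Office | 119 ; Auto | 108

Sort by price desc, tiebreak id asc: (119, id=7), (108, id=9), (106, id=4), (101, id=1), (99, id=6) …. Take first 2.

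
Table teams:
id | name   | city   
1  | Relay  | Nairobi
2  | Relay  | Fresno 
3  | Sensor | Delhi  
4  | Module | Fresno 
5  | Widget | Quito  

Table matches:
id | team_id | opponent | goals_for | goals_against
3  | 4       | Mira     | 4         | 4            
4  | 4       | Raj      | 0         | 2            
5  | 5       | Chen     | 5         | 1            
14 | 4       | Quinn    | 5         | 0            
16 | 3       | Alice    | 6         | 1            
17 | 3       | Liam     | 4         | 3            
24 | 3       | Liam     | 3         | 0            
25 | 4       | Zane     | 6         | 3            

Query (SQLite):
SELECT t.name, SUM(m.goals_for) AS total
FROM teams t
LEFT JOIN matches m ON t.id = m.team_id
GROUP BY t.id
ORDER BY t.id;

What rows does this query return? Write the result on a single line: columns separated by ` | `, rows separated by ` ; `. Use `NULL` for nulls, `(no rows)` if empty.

LEFT JOIN keeps every teams row; unmatched ones get NULL for matches columns.
Group by teams.id and compute SUM(m.goals_for). SUM over an all-NULL group is NULL.
  1: ids {—} → SUM(m.goals_for)=NULL
  2: ids {—} → SUM(m.goals_for)=NULL
  3: ids {16, 17, 24} → SUM(m.goals_for)=13
  4: ids {3, 4, 14, 25} → SUM(m.goals_for)=15
  5: ids {5} → SUM(m.goals_for)=5

Relay | NULL ; Relay | NULL ; Sensor | 13 ; Module | 15 ; Widget | 5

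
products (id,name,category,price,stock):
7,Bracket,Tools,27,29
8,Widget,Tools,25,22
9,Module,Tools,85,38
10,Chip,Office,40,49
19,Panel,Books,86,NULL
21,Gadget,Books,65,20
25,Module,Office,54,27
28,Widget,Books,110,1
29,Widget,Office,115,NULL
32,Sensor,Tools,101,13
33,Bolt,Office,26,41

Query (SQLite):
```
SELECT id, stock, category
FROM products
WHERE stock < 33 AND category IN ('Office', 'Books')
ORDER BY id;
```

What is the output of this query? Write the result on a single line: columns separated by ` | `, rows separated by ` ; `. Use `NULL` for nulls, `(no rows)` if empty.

21 | 20 | Books ; 25 | 27 | Office ; 28 | 1 | Books

stock < 33: ids {7, 8, 21, 25, 28, 32}
category IN ('Office', 'Books'): ids {10, 19, 21, 25, 28, 29, 33}
Combine with AND.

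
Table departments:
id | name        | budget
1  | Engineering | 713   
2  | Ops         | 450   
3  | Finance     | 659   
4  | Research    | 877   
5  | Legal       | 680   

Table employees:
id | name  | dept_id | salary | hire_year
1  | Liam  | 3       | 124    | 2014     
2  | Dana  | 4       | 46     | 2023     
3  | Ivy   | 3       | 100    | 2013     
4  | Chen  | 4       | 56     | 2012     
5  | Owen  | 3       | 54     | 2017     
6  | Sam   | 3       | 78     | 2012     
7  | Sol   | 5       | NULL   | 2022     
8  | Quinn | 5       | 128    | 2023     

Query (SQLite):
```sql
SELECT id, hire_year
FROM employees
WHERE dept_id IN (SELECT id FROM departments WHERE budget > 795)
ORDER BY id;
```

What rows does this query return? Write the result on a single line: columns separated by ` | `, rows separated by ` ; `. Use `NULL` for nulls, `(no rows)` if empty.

2 | 2023 ; 4 | 2012

Inner query: departments.id where budget > 795.
Outer: keep employees rows whose dept_id is in that set.
Inner query → {4}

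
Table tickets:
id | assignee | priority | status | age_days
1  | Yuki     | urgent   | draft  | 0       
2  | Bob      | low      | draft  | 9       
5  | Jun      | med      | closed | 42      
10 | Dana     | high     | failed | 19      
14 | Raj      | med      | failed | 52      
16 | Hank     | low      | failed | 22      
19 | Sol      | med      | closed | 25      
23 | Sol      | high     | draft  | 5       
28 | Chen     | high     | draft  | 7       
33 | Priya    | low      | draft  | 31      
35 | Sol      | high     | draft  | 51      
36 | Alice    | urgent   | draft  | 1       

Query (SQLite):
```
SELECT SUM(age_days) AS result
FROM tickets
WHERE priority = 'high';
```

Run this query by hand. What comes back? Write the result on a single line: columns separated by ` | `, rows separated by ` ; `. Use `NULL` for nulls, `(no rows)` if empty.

82

Rows where priority='high' → age_days values: [19, 5, 7, 51].
SUM of non-NULL values = 82.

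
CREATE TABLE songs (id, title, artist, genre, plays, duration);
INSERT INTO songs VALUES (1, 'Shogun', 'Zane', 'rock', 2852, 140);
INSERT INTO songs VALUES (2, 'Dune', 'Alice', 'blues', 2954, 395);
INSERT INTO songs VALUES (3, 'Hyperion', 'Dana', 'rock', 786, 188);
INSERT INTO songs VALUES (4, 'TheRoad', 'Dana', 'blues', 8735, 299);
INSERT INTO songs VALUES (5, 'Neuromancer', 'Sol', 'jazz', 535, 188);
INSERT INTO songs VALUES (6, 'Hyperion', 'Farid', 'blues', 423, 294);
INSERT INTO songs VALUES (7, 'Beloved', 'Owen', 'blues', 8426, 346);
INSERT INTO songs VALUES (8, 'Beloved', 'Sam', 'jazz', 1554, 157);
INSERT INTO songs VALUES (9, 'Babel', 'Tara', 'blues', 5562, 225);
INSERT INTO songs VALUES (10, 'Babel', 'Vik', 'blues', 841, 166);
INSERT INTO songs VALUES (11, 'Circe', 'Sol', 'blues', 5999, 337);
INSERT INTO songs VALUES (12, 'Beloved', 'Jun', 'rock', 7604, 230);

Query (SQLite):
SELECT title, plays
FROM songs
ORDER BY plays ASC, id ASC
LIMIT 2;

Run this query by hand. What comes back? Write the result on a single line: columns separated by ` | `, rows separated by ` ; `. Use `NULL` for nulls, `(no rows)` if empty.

Hyperion | 423 ; Neuromancer | 535

Sort by plays asc, tiebreak id asc: (423, id=6), (535, id=5), (786, id=3), (841, id=10), (1554, id=8) …. Take first 2.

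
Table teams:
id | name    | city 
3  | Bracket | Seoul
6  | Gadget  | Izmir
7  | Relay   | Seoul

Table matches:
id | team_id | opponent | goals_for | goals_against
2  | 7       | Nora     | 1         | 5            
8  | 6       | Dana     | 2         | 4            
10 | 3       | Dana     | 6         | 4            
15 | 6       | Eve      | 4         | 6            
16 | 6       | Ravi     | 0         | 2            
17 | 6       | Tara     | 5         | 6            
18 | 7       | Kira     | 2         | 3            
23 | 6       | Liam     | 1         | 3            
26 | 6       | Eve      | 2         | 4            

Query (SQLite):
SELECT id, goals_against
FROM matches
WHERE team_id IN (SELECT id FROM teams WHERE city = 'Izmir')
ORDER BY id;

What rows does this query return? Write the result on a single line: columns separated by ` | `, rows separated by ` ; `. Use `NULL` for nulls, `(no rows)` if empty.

Inner query: teams.id where city = 'Izmir'.
Outer: keep matches rows whose team_id is in that set.
Inner query → {6}

8 | 4 ; 15 | 6 ; 16 | 2 ; 17 | 6 ; 23 | 3 ; 26 | 4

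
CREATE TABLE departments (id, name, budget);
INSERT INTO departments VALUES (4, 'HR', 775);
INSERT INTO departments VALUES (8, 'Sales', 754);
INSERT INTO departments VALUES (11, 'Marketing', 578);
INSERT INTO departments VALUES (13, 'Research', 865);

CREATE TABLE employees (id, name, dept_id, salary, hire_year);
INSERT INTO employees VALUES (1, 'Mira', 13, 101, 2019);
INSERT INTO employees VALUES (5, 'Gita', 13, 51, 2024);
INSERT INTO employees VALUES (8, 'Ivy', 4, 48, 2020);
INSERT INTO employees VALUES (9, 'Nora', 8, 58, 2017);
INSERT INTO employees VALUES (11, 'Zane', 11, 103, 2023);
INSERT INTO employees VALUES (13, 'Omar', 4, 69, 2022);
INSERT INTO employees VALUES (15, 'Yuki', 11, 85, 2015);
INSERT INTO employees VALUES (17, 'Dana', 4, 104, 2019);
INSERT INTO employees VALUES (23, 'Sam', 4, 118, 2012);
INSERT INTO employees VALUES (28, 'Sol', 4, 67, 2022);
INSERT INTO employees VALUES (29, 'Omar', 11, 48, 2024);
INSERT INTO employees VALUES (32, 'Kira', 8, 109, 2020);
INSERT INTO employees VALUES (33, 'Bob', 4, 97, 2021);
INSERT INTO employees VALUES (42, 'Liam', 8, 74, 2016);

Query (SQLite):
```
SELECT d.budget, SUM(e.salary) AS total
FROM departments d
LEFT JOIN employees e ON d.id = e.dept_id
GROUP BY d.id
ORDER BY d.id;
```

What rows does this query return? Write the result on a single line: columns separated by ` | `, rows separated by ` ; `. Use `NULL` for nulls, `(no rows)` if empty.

775 | 503 ; 754 | 241 ; 578 | 236 ; 865 | 152

LEFT JOIN keeps every departments row; unmatched ones get NULL for employees columns.
Group by departments.id and compute SUM(e.salary). SUM over an all-NULL group is NULL.
  4: ids {8, 13, 17, 23, 28, 33} → SUM(e.salary)=503
  8: ids {9, 32, 42} → SUM(e.salary)=241
  11: ids {11, 15, 29} → SUM(e.salary)=236
  13: ids {1, 5} → SUM(e.salary)=152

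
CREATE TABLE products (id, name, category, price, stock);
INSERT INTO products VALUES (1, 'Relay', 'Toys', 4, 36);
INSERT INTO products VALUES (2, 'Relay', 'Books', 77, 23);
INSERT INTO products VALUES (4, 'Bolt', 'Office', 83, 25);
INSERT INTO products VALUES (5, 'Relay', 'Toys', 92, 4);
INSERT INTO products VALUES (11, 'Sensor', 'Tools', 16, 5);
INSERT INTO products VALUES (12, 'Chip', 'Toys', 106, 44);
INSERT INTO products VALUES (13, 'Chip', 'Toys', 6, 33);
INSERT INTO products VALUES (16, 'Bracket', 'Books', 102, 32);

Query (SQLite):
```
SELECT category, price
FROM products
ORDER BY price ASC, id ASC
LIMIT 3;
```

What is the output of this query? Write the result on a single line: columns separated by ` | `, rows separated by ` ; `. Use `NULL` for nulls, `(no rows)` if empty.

Toys | 4 ; Toys | 6 ; Tools | 16

Sort by price asc, tiebreak id asc: (4, id=1), (6, id=13), (16, id=11), (77, id=2), (83, id=4), (92, id=5) …. Take first 3.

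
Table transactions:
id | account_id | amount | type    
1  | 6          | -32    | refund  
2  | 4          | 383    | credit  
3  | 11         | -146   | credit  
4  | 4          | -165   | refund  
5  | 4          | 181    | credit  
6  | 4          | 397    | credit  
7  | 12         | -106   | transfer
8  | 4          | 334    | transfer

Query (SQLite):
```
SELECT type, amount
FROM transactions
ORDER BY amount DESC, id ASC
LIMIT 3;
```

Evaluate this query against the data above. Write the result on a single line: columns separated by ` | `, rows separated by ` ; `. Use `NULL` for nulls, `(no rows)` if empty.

Sort by amount desc, tiebreak id asc: (397, id=6), (383, id=2), (334, id=8), (181, id=5), (-32, id=1), (-106, id=7) …. Take first 3.

credit | 397 ; credit | 383 ; transfer | 334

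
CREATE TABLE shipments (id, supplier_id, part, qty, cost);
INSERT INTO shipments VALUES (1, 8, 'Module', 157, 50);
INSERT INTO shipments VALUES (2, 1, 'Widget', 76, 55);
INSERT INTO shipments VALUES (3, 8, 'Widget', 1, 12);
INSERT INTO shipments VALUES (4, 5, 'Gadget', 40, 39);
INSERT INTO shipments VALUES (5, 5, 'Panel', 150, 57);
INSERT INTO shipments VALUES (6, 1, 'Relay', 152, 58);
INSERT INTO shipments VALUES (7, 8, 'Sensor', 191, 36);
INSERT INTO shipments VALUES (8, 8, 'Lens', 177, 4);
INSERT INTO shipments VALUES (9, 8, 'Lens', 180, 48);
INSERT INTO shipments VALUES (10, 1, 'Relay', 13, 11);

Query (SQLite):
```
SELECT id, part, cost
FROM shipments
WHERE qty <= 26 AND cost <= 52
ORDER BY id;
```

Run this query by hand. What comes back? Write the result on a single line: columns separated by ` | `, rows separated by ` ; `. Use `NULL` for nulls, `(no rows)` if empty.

3 | Widget | 12 ; 10 | Relay | 11

qty <= 26: ids {3, 10}
cost <= 52: ids {1, 3, 4, 7, 8, 9, 10}
Combine with AND.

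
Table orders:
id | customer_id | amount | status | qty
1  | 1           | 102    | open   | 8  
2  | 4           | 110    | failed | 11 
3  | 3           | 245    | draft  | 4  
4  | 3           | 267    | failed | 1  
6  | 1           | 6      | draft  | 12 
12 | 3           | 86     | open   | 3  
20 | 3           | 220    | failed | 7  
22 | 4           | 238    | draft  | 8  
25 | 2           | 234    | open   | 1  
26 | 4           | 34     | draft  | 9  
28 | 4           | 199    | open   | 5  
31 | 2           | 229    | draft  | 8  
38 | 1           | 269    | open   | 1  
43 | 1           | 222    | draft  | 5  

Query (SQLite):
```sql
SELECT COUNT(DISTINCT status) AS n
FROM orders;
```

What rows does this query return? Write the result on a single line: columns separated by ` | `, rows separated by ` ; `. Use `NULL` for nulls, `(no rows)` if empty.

3

Count distinct non-NULL status values.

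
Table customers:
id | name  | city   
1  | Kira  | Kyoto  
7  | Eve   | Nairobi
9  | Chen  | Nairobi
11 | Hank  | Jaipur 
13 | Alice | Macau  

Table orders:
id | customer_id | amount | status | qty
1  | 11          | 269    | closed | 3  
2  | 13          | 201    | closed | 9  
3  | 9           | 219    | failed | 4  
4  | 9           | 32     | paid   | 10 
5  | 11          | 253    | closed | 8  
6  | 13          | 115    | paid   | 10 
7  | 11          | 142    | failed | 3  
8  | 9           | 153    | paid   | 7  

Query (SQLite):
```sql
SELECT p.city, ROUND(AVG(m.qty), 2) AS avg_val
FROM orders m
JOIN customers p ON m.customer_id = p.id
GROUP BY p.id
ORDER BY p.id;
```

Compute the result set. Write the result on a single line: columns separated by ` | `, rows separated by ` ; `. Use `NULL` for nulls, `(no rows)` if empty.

Join each orders row to its customers via customer_id.
Group joined rows by customers.id; compute ROUND(AVG(m.qty), 2) per group.
  9: ids {3, 4, 8} → ROUND(AVG(m.qty), 2)=7
  11: ids {1, 5, 7} → ROUND(AVG(m.qty), 2)=4.67
  13: ids {2, 6} → ROUND(AVG(m.qty), 2)=9.5

Nairobi | 7 ; Jaipur | 4.67 ; Macau | 9.5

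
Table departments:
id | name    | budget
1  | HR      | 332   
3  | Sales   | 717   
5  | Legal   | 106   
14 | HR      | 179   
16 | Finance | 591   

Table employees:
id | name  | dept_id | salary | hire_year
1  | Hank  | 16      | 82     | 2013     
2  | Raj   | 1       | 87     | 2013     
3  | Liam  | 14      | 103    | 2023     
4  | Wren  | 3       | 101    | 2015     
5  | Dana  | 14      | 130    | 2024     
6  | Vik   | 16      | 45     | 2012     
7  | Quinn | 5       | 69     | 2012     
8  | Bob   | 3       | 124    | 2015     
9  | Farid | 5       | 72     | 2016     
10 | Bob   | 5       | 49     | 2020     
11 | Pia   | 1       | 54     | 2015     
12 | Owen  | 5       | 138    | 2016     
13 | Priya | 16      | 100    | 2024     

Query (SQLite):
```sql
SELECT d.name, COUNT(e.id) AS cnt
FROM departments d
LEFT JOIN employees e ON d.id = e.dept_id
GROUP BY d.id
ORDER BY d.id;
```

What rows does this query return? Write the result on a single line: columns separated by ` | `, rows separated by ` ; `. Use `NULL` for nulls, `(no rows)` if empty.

HR | 2 ; Sales | 2 ; Legal | 4 ; HR | 2 ; Finance | 3

LEFT JOIN keeps every departments row; unmatched ones get NULL for employees columns.
Group by departments.id and compute COUNT(e.id). COUNT(col) of an all-NULL group is 0.
  1: ids {2, 11} → COUNT(e.id)=2
  3: ids {4, 8} → COUNT(e.id)=2
  5: ids {7, 9, 10, 12} → COUNT(e.id)=4
  14: ids {3, 5} → COUNT(e.id)=2
  16: ids {1, 6, 13} → COUNT(e.id)=3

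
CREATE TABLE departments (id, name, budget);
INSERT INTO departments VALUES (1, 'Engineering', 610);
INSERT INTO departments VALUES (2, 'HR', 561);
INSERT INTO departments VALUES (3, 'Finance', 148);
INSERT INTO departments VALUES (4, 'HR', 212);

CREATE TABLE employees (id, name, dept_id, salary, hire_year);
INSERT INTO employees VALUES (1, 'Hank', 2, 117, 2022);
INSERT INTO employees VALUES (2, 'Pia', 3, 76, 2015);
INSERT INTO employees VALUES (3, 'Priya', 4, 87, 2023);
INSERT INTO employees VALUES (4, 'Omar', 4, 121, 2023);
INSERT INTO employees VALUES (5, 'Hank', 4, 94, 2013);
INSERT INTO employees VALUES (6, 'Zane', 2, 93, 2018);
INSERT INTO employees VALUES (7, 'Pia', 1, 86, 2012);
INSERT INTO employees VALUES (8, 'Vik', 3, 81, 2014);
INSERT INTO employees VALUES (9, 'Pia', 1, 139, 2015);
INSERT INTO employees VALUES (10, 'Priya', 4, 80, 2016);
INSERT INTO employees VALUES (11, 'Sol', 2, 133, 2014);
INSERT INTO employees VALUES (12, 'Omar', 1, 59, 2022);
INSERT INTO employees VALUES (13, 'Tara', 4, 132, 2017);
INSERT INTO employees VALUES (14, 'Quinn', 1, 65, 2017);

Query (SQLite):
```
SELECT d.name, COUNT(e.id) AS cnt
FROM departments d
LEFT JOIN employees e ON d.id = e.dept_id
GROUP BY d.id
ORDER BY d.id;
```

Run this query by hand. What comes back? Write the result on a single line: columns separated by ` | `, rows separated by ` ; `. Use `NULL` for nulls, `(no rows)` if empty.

Engineering | 4 ; HR | 3 ; Finance | 2 ; HR | 5

LEFT JOIN keeps every departments row; unmatched ones get NULL for employees columns.
Group by departments.id and compute COUNT(e.id). COUNT(col) of an all-NULL group is 0.
  1: ids {7, 9, 12, 14} → COUNT(e.id)=4
  2: ids {1, 6, 11} → COUNT(e.id)=3
  3: ids {2, 8} → COUNT(e.id)=2
  4: ids {3, 4, 5, 10, 13} → COUNT(e.id)=5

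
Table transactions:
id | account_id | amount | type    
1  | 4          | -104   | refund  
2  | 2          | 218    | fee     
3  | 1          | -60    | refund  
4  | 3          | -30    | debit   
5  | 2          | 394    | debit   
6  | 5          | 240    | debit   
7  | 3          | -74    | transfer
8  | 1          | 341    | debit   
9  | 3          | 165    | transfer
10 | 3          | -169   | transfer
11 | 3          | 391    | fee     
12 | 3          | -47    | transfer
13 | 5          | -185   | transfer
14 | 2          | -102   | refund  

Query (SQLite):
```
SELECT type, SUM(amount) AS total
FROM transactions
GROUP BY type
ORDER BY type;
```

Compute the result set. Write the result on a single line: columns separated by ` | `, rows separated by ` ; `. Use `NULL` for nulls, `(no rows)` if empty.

debit | 945 ; fee | 609 ; refund | -266 ; transfer | -310

Partition transactions by type; compute SUM(amount) within each group.
  debit: ids {4, 5, 6, 8} → SUM(amount)=945
  fee: ids {2, 11} → SUM(amount)=609
  refund: ids {1, 3, 14} → SUM(amount)=-266
  transfer: ids {7, 9, 10, 12, 13} → SUM(amount)=-310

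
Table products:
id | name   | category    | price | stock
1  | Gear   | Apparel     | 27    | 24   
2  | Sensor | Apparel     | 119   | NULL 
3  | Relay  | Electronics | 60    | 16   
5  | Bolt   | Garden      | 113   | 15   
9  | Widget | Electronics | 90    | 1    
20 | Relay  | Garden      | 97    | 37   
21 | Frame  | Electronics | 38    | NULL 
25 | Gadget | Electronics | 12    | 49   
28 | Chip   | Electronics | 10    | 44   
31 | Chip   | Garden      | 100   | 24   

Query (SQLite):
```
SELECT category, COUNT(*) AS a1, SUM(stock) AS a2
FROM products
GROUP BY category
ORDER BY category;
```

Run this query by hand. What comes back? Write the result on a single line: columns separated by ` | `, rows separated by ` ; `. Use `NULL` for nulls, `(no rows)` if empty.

Apparel | 2 | 24 ; Electronics | 5 | 110 ; Garden | 3 | 76

Group products by category.
Per group compute: COUNT(*), SUM(stock).
  Apparel: ids {1, 2} → COUNT(*)=2, SUM(stock)=24
  Electronics: ids {3, 9, 21, 25, 28} → COUNT(*)=5, SUM(stock)=110
  Garden: ids {5, 20, 31} → COUNT(*)=3, SUM(stock)=76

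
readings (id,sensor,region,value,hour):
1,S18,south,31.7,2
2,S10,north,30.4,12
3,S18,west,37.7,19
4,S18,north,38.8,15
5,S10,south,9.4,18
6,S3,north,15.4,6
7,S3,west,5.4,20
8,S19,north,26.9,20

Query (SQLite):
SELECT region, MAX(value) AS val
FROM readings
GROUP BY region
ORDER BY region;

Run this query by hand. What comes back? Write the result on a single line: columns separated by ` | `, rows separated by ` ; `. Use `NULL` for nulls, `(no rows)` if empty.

north | 38.8 ; south | 31.7 ; west | 37.7

Partition readings by region; compute MAX(value) within each group.
  north: ids {2, 4, 6, 8} → MAX(value)=38.8
  south: ids {1, 5} → MAX(value)=31.7
  west: ids {3, 7} → MAX(value)=37.7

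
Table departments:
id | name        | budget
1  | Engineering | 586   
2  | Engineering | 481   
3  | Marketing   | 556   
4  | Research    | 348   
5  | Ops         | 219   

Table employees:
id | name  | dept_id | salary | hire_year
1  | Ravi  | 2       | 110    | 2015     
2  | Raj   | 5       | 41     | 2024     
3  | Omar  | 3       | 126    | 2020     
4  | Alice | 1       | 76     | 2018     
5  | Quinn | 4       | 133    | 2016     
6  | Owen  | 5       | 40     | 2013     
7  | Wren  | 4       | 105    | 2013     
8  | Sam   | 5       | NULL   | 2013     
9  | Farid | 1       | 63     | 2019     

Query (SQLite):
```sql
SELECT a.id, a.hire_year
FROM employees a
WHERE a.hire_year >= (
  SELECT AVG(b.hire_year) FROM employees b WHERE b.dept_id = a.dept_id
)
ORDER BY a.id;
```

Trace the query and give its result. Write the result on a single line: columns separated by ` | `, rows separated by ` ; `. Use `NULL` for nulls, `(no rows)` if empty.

For each employees row a, compute AVG(hire_year) over rows sharing a.dept_id.
Keep row a if a.hire_year >= that per-group AVG.
  dept_id=1: AVG(hire_year) = 2018.5
  dept_id=2: AVG(hire_year) = 2015.0
  dept_id=3: AVG(hire_year) = 2020.0
  dept_id=4: AVG(hire_year) = 2014.5
  dept_id=5: AVG(hire_year) = 2016.666667

1 | 2015 ; 2 | 2024 ; 3 | 2020 ; 5 | 2016 ; 9 | 2019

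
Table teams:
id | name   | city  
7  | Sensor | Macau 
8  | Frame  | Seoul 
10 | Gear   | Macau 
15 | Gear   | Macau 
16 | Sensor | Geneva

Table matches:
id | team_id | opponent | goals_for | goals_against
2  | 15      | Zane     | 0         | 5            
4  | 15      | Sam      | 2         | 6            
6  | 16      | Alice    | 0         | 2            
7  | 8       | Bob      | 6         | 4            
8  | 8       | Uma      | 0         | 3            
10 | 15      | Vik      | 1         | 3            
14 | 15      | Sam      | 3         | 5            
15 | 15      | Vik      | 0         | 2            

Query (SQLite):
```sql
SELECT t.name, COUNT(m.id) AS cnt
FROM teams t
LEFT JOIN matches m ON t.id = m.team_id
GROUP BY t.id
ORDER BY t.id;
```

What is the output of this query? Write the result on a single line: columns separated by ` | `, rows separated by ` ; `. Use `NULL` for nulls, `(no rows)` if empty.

Sensor | 0 ; Frame | 2 ; Gear | 0 ; Gear | 5 ; Sensor | 1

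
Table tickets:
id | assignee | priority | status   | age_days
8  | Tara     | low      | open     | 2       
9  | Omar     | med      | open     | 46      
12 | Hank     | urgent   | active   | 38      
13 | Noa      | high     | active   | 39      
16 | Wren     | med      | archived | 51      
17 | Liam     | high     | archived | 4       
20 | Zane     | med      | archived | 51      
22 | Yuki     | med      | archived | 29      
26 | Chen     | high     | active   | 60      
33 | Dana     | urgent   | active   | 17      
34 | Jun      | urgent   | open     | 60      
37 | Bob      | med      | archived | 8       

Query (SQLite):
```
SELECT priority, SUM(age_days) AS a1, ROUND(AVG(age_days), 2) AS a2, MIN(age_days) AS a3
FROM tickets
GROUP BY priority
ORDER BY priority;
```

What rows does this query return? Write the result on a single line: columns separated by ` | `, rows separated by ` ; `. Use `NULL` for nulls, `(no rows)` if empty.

Group tickets by priority.
Per group compute: SUM(age_days), ROUND(AVG(age_days), 2), MIN(age_days).
  high: ids {13, 17, 26} → SUM(age_days)=103, ROUND(AVG(age_days), 2)=34.33, MIN(age_days)=4
  low: ids {8} → SUM(age_days)=2, ROUND(AVG(age_days), 2)=2, MIN(age_days)=2
  med: ids {9, 16, 20, 22, 37} → SUM(age_days)=185, ROUND(AVG(age_days), 2)=37, MIN(age_days)=8
  urgent: ids {12, 33, 34} → SUM(age_days)=115, ROUND(AVG(age_days), 2)=38.33, MIN(age_days)=17

high | 103 | 34.33 | 4 ; low | 2 | 2 | 2 ; med | 185 | 37 | 8 ; urgent | 115 | 38.33 | 17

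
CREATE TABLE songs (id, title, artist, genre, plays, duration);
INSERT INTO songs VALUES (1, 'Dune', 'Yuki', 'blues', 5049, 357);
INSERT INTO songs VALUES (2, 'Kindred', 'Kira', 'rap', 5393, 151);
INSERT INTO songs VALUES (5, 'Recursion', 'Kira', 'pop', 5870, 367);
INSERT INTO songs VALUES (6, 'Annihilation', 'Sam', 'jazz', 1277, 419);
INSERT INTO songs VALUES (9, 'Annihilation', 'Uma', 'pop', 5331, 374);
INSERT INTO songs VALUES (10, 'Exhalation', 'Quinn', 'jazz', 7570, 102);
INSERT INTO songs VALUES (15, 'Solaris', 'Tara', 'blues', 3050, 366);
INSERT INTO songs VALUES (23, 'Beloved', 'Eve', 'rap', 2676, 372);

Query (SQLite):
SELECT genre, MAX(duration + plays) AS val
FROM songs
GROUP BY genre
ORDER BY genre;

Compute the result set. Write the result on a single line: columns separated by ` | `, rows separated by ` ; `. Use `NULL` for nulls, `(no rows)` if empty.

For each row compute duration + plays.
Group by genre; take MAX of the expression per group.
  blues: ids {1, 15} → MAX(duration + plays)=5406
  jazz: ids {6, 10} → MAX(duration + plays)=7672
  pop: ids {5, 9} → MAX(duration + plays)=6237
  rap: ids {2, 23} → MAX(duration + plays)=5544

blues | 5406 ; jazz | 7672 ; pop | 6237 ; rap | 5544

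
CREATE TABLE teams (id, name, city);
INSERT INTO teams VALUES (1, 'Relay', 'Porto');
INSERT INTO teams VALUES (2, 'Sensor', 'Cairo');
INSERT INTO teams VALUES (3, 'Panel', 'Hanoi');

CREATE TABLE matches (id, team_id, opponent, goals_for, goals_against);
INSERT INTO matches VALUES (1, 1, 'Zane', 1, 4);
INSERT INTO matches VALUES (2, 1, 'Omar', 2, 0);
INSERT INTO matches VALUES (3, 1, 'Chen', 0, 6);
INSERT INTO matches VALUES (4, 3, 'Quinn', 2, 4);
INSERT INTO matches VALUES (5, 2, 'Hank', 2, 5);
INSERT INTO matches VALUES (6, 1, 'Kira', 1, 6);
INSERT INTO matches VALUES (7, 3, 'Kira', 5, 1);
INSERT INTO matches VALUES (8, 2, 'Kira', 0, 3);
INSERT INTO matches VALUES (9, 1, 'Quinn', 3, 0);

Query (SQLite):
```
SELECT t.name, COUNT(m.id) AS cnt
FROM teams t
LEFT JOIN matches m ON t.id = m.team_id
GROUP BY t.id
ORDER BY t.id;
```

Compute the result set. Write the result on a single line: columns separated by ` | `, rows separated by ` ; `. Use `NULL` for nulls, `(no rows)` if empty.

Relay | 5 ; Sensor | 2 ; Panel | 2

LEFT JOIN keeps every teams row; unmatched ones get NULL for matches columns.
Group by teams.id and compute COUNT(m.id). COUNT(col) of an all-NULL group is 0.
  1: ids {1, 2, 3, 6, 9} → COUNT(m.id)=5
  2: ids {5, 8} → COUNT(m.id)=2
  3: ids {4, 7} → COUNT(m.id)=2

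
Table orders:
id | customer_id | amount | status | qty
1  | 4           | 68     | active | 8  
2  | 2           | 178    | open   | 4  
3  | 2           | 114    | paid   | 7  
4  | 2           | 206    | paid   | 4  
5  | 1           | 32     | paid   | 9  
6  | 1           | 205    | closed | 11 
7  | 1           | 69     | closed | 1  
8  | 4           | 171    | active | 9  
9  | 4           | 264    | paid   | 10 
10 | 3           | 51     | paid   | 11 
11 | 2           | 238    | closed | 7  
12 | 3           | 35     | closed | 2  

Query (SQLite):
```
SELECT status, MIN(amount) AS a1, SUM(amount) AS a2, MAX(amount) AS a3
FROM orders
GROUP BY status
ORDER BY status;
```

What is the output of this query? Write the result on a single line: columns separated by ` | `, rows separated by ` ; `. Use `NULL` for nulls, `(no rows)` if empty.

active | 68 | 239 | 171 ; closed | 35 | 547 | 238 ; open | 178 | 178 | 178 ; paid | 32 | 667 | 264

Group orders by status.
Per group compute: MIN(amount), SUM(amount), MAX(amount).
  active: ids {1, 8} → MIN(amount)=68, SUM(amount)=239, MAX(amount)=171
  closed: ids {6, 7, 11, 12} → MIN(amount)=35, SUM(amount)=547, MAX(amount)=238
  open: ids {2} → MIN(amount)=178, SUM(amount)=178, MAX(amount)=178
  paid: ids {3, 4, 5, 9, 10} → MIN(amount)=32, SUM(amount)=667, MAX(amount)=264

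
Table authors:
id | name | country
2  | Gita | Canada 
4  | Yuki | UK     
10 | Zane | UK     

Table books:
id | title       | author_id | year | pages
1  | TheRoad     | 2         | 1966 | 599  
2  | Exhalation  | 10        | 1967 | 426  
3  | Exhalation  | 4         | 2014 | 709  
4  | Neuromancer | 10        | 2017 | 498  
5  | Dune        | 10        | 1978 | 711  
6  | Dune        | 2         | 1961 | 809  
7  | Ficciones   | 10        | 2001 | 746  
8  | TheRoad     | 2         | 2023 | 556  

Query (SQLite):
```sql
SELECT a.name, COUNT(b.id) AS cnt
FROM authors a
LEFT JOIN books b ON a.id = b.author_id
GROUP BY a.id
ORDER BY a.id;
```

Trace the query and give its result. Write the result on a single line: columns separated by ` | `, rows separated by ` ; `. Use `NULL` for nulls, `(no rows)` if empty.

LEFT JOIN keeps every authors row; unmatched ones get NULL for books columns.
Group by authors.id and compute COUNT(b.id). COUNT(col) of an all-NULL group is 0.
  2: ids {1, 6, 8} → COUNT(b.id)=3
  4: ids {3} → COUNT(b.id)=1
  10: ids {2, 4, 5, 7} → COUNT(b.id)=4

Gita | 3 ; Yuki | 1 ; Zane | 4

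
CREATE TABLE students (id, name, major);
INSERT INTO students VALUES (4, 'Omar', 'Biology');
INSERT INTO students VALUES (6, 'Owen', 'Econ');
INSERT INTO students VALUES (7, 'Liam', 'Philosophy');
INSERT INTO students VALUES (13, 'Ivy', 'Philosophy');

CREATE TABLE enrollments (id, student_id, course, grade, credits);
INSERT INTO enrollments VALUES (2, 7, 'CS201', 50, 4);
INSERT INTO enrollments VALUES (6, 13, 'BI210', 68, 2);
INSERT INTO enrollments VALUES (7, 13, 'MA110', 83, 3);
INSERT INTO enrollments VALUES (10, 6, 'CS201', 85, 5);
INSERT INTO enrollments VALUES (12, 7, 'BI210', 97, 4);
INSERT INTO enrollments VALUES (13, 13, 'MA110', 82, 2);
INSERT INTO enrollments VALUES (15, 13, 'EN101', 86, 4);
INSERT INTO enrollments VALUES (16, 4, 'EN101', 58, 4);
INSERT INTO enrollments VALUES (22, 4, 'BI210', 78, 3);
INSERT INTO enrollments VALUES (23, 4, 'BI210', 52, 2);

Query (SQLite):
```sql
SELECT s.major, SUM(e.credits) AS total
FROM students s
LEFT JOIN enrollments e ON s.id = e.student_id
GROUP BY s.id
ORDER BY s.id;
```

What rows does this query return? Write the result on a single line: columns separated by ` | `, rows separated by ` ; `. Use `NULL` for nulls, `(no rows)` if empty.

Biology | 9 ; Econ | 5 ; Philosophy | 8 ; Philosophy | 11

LEFT JOIN keeps every students row; unmatched ones get NULL for enrollments columns.
Group by students.id and compute SUM(e.credits). SUM over an all-NULL group is NULL.
  4: ids {16, 22, 23} → SUM(e.credits)=9
  6: ids {10} → SUM(e.credits)=5
  7: ids {2, 12} → SUM(e.credits)=8
  13: ids {6, 7, 13, 15} → SUM(e.credits)=11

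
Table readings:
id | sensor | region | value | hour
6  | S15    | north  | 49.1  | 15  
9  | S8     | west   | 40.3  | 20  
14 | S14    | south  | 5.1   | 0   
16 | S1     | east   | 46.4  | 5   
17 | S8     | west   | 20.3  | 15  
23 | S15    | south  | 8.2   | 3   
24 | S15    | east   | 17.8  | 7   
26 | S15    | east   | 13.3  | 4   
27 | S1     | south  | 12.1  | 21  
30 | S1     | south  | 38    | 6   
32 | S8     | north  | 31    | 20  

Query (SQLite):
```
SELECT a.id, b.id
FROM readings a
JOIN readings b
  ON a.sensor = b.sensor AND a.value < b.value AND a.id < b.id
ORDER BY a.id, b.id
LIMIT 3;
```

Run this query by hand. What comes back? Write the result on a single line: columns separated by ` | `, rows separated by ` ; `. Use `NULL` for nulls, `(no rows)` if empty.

Pairs (a,b) with same sensor, a.value < b.value, a.id < b.id.
sensor groups: S1:{16,27,30} S14:{14} S15:{6,23,24,26} S8:{9,17,32}
Ordered by (a.id, b.id); first 3.

17 | 32 ; 23 | 24 ; 23 | 26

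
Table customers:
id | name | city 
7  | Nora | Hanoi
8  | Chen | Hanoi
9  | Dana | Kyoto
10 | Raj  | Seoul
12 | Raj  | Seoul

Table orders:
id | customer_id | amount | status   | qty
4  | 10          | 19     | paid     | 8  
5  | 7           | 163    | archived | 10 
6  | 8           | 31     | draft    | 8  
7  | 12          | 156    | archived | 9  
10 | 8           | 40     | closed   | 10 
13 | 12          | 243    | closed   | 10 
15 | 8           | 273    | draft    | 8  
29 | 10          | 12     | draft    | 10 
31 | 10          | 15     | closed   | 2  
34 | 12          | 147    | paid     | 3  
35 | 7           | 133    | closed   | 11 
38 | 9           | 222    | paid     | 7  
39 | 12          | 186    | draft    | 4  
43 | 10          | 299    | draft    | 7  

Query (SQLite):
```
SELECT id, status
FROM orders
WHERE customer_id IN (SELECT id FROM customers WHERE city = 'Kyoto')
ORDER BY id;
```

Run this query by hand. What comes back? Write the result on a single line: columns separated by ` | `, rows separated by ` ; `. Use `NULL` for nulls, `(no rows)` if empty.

Inner query: customers.id where city = 'Kyoto'.
Outer: keep orders rows whose customer_id is in that set.
Inner query → {9}

38 | paid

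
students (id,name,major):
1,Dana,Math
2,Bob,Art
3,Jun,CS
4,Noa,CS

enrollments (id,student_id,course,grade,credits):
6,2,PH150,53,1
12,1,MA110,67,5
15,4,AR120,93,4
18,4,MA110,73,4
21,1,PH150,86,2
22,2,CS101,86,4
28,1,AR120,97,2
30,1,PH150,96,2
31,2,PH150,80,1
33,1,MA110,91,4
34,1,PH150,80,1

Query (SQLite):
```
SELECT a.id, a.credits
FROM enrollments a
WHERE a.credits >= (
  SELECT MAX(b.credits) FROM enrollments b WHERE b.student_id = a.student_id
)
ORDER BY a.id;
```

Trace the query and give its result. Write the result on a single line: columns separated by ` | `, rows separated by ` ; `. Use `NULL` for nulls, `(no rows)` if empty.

For each enrollments row a, compute MAX(credits) over rows sharing a.student_id.
Keep row a if a.credits >= that per-group MAX.
  student_id=1: MAX(credits) = 5
  student_id=2: MAX(credits) = 4
  student_id=4: MAX(credits) = 4

12 | 5 ; 15 | 4 ; 18 | 4 ; 22 | 4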